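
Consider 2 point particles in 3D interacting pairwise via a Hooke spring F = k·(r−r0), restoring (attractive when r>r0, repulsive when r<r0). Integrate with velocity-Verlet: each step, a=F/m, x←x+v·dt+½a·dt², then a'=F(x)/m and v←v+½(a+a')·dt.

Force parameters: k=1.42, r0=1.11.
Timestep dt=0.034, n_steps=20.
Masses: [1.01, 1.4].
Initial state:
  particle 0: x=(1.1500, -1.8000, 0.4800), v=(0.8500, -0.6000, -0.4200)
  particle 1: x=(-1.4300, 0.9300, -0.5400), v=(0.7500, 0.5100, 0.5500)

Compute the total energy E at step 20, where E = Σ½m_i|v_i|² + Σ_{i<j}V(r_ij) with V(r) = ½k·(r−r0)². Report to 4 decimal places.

step 0: x0=(1.1500, -1.8000, 0.4800) x1=(-1.4300, 0.9300, -0.5400)
step 1: x0=(1.1774, -1.8188, 0.4651) x1=(-1.4034, 0.9462, -0.5209)
step 2: x0=(1.2018, -1.8344, 0.4491) x1=(-1.3747, 0.9601, -0.5009)
step 3: x0=(1.2232, -1.8468, 0.4320) x1=(-1.3438, 0.9716, -0.4802)
step 4: x0=(1.2416, -1.8558, 0.4138) x1=(-1.3107, 0.9808, -0.4586)
step 5: x0=(1.2570, -1.8616, 0.3946) x1=(-1.2755, 0.9875, -0.4364)
step 6: x0=(1.2695, -1.8640, 0.3744) x1=(-1.2381, 0.9919, -0.4134)
step 7: x0=(1.2791, -1.8631, 0.3533) x1=(-1.1987, 0.9939, -0.3898)
step 8: x0=(1.2858, -1.8590, 0.3314) x1=(-1.1572, 0.9935, -0.3656)
step 9: x0=(1.2897, -1.8515, 0.3086) x1=(-1.1136, 0.9908, -0.3408)
step 10: x0=(1.2909, -1.8408, 0.2851) x1=(-1.0681, 0.9856, -0.3154)
step 11: x0=(1.2893, -1.8268, 0.2610) x1=(-1.0206, 0.9782, -0.2896)
step 12: x0=(1.2851, -1.8097, 0.2362) x1=(-0.9713, 0.9684, -0.2633)
step 13: x0=(1.2784, -1.7894, 0.2108) x1=(-0.9201, 0.9564, -0.2366)
step 14: x0=(1.2692, -1.7661, 0.1849) x1=(-0.8671, 0.9422, -0.2095)
step 15: x0=(1.2577, -1.7397, 0.1586) x1=(-0.8125, 0.9259, -0.1822)
step 16: x0=(1.2439, -1.7105, 0.1319) x1=(-0.7562, 0.9074, -0.1545)
step 17: x0=(1.2279, -1.6784, 0.1050) x1=(-0.6983, 0.8869, -0.1267)
step 18: x0=(1.2099, -1.6436, 0.0777) x1=(-0.6389, 0.8644, -0.0986)
step 19: x0=(1.1900, -1.6062, 0.0503) x1=(-0.5782, 0.8400, -0.0704)
step 20: x0=(1.1682, -1.5663, 0.0228) x1=(-0.5162, 0.8138, -0.0422)
step 0 velocities: v0=(0.8500, -0.6000, -0.4200) v1=(0.7500, 0.5100, 0.5500)
step 0: KE=1.4233, PE=5.4961, E=6.9194
step 20 velocities: v0=(-0.6650, 1.2099, -0.8110) v1=(1.8429, -0.7957, 0.8321)
step 20: KE=4.6001, PE=2.3172, E=6.9173

6.9173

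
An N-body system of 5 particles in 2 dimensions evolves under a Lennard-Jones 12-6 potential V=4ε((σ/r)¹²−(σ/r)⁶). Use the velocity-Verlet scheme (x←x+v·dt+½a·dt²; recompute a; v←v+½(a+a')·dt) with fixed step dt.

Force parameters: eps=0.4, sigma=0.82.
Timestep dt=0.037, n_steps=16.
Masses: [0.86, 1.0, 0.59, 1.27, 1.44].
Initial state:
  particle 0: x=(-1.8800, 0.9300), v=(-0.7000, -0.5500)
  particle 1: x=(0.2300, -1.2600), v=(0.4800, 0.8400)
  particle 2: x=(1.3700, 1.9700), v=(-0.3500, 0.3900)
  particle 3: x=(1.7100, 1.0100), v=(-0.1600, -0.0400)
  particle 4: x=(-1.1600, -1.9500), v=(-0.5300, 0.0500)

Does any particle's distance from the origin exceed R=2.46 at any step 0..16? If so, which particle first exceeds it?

step 0: x0=(-1.8800, 0.9300) x1=(0.2300, -1.2600) x2=(1.3700, 1.9700) x3=(1.7100, 1.0100) x4=(-1.1600, -1.9500)
step 1: x0=(-1.9059, 0.9096) x1=(0.2477, -1.2290) x2=(1.3575, 1.9832) x3=(1.7039, 1.0091) x4=(-1.1796, -1.9481)
step 2: x0=(-1.9318, 0.8893) x1=(0.2652, -1.1980) x2=(1.3459, 1.9938) x3=(1.6973, 1.0094) x4=(-1.1990, -1.9462)
step 3: x0=(-1.9577, 0.8689) x1=(0.2827, -1.1670) x2=(1.3352, 2.0019) x3=(1.6903, 1.0108) x4=(-1.2184, -1.9442)
step 4: x0=(-1.9836, 0.8486) x1=(0.3000, -1.1361) x2=(1.3254, 2.0075) x3=(1.6830, 1.0134) x4=(-1.2377, -1.9422)
step 5: x0=(-2.0095, 0.8282) x1=(0.3173, -1.1053) x2=(1.3164, 2.0107) x3=(1.6752, 1.0171) x4=(-1.2570, -1.9402)
step 6: x0=(-2.0353, 0.8078) x1=(0.3346, -1.0744) x2=(1.3083, 2.0115) x3=(1.6670, 1.0220) x4=(-1.2763, -1.9382)
step 7: x0=(-2.0612, 0.7875) x1=(0.3518, -1.0436) x2=(1.3012, 2.0098) x3=(1.6583, 1.0280) x4=(-1.2955, -1.9361)
step 8: x0=(-2.0871, 0.7671) x1=(0.3689, -1.0128) x2=(1.2949, 2.0056) x3=(1.6493, 1.0351) x4=(-1.3146, -1.9340)
step 9: x0=(-2.1130, 0.7467) x1=(0.3860, -0.9820) x2=(1.2895, 1.9989) x3=(1.6398, 1.0434) x4=(-1.3338, -1.9319)
step 10: x0=(-2.1388, 0.7263) x1=(0.4031, -0.9512) x2=(1.2851, 1.9896) x3=(1.6299, 1.0529) x4=(-1.3529, -1.9298)
step 11: x0=(-2.1647, 0.7059) x1=(0.4202, -0.9204) x2=(1.2816, 1.9778) x3=(1.6195, 1.0635) x4=(-1.3720, -1.9277)
step 12: x0=(-2.1906, 0.6855) x1=(0.4372, -0.8897) x2=(1.2789, 1.9639) x3=(1.6088, 1.0752) x4=(-1.3911, -1.9255)
step 13: x0=(-2.2164, 0.6651) x1=(0.4543, -0.8589) x2=(1.2768, 1.9484) x3=(1.5978, 1.0875) x4=(-1.4102, -1.9234)
step 14: x0=(-2.2423, 0.6447) x1=(0.4713, -0.8281) x2=(1.2746, 1.9330) x3=(1.5868, 1.0998) x4=(-1.4293, -1.9212)
step 15: x0=(-2.2681, 0.6243) x1=(0.4883, -0.7973) x2=(1.2712, 1.9209) x3=(1.5764, 1.1105) x4=(-1.4484, -1.9190)
step 16: x0=(-2.2940, 0.6039) x1=(0.5053, -0.7665) x2=(1.2649, 1.9164) x3=(1.5673, 1.1177) x4=(-1.4674, -1.9169)

no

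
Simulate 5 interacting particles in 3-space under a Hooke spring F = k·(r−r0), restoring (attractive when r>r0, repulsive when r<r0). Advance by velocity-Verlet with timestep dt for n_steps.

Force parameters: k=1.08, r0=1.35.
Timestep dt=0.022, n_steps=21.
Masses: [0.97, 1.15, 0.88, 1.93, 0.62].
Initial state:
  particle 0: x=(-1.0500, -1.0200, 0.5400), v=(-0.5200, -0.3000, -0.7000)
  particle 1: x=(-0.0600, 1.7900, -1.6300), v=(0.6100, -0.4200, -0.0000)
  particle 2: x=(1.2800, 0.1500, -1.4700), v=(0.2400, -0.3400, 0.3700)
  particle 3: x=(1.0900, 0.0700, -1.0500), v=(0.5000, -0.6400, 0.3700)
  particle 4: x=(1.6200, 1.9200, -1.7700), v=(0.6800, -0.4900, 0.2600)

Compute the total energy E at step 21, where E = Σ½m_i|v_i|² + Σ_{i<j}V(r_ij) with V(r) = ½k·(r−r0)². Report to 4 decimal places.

15.3385

step 0: x0=(-1.0500, -1.0200, 0.5400) x1=(-0.0600, 1.7900, -1.6300) x2=(1.2800, 0.1500, -1.4700) x3=(1.0900, 0.0700, -1.0500) x4=(1.6200, 1.9200, -1.7700)
step 1: x0=(-1.0601, -1.0252, 0.5232) x1=(-0.0464, 1.7801, -1.6296) x2=(1.2849, 0.1427, -1.4618) x3=(1.1008, 0.0560, -1.0417) x4=(1.6339, 1.9079, -1.7634)
step 2: x0=(-1.0674, -1.0277, 0.5038) x1=(-0.0326, 1.7688, -1.6285) x2=(1.2889, 0.1357, -1.4534) x3=(1.1111, 0.0421, -1.0331) x4=(1.6457, 1.8931, -1.7552)
step 3: x0=(-1.0720, -1.0274, 0.4817) x1=(-0.0185, 1.7562, -1.6267) x2=(1.2920, 0.1290, -1.4449) x3=(1.1209, 0.0284, -1.0242) x4=(1.6554, 1.8756, -1.7454)
step 4: x0=(-1.0739, -1.0244, 0.4570) x1=(-0.0041, 1.7422, -1.6241) x2=(1.2943, 0.1226, -1.4364) x3=(1.1302, 0.0148, -1.0149) x4=(1.6629, 1.8554, -1.7339)
step 5: x0=(-1.0729, -1.0188, 0.4298) x1=(0.0105, 1.7269, -1.6209) x2=(1.2958, 0.1165, -1.4277) x3=(1.1391, 0.0014, -1.0054) x4=(1.6683, 1.8326, -1.7208)
step 6: x0=(-1.0693, -1.0105, 0.4001) x1=(0.0253, 1.7103, -1.6169) x2=(1.2964, 0.1108, -1.4189) x3=(1.1476, -0.0119, -0.9956) x4=(1.6716, 1.8073, -1.7062)
step 7: x0=(-1.0628, -0.9996, 0.3680) x1=(0.0403, 1.6924, -1.6122) x2=(1.2962, 0.1054, -1.4101) x3=(1.1555, -0.0250, -0.9855) x4=(1.6728, 1.7795, -1.6901)
step 8: x0=(-1.0536, -0.9861, 0.3335) x1=(0.0556, 1.6732, -1.6068) x2=(1.2951, 0.1003, -1.4012) x3=(1.1631, -0.0381, -0.9751) x4=(1.6720, 1.7492, -1.6726)
step 9: x0=(-1.0418, -0.9702, 0.2967) x1=(0.0710, 1.6527, -1.6008) x2=(1.2932, 0.0954, -1.3923) x3=(1.1702, -0.0510, -0.9644) x4=(1.6691, 1.7165, -1.6536)
step 10: x0=(-1.0272, -0.9518, 0.2578) x1=(0.0866, 1.6310, -1.5941) x2=(1.2904, 0.0909, -1.3833) x3=(1.1768, -0.0638, -0.9535) x4=(1.6643, 1.6815, -1.6332)
step 11: x0=(-1.0100, -0.9311, 0.2167) x1=(0.1024, 1.6081, -1.5868) x2=(1.2868, 0.0867, -1.3744) x3=(1.1831, -0.0764, -0.9423) x4=(1.6575, 1.6443, -1.6116)
step 12: x0=(-0.9903, -0.9082, 0.1737) x1=(0.1182, 1.5841, -1.5788) x2=(1.2825, 0.0828, -1.3655) x3=(1.1889, -0.0890, -0.9309) x4=(1.6489, 1.6051, -1.5887)
step 13: x0=(-0.9681, -0.8830, 0.1287) x1=(0.1342, 1.5589, -1.5703) x2=(1.2773, 0.0791, -1.3566) x3=(1.1943, -0.1015, -0.9192) x4=(1.6385, 1.5638, -1.5646)
step 14: x0=(-0.9434, -0.8558, 0.0819) x1=(0.1503, 1.5327, -1.5612) x2=(1.2713, 0.0757, -1.3478) x3=(1.1994, -0.1139, -0.9072) x4=(1.6264, 1.5206, -1.5395)
step 15: x0=(-0.9163, -0.8266, 0.0334) x1=(0.1665, 1.5054, -1.5515) x2=(1.2646, 0.0725, -1.3391) x3=(1.2041, -0.1262, -0.8951) x4=(1.6127, 1.4756, -1.5133)
step 16: x0=(-0.8869, -0.7954, -0.0167) x1=(0.1827, 1.4770, -1.5413) x2=(1.2571, 0.0695, -1.3304) x3=(1.2084, -0.1384, -0.8827) x4=(1.5974, 1.4291, -1.4861)
step 17: x0=(-0.8553, -0.7625, -0.0683) x1=(0.1990, 1.4478, -1.5306) x2=(1.2490, 0.0667, -1.3219) x3=(1.2124, -0.1506, -0.8701) x4=(1.5806, 1.3809, -1.4581)
step 18: x0=(-0.8216, -0.7279, -0.1212) x1=(0.2153, 1.4176, -1.5195) x2=(1.2401, 0.0641, -1.3135) x3=(1.2161, -0.1627, -0.8573) x4=(1.5625, 1.3315, -1.4292)
step 19: x0=(-0.7859, -0.6916, -0.1755) x1=(0.2316, 1.3865, -1.5078) x2=(1.2305, 0.0617, -1.3052) x3=(1.2195, -0.1747, -0.8443) x4=(1.5432, 1.2807, -1.3995)
step 20: x0=(-0.7483, -0.6540, -0.2308) x1=(0.2479, 1.3547, -1.4958) x2=(1.2203, 0.0593, -1.2971) x3=(1.2226, -0.1867, -0.8311) x4=(1.5226, 1.2289, -1.3692)
step 21: x0=(-0.7089, -0.6149, -0.2873) x1=(0.2642, 1.3221, -1.4834) x2=(1.2095, 0.0571, -1.2892) x3=(1.2255, -0.1987, -0.8177) x4=(1.5010, 1.1761, -1.3383)
step 0 velocities: v0=(-0.5200, -0.3000, -0.7000) v1=(0.6100, -0.4200, -0.0000) v2=(0.2400, -0.3400, 0.3700) v3=(0.5000, -0.6400, 0.3700) v4=(0.6800, -0.4900, 0.2600)
step 0: KE=1.8716, PE=13.4736, E=15.3452
step 21 velocities: v0=(1.8287, 1.8019, -2.5855) v1=(0.7378, -1.4973, 0.5711) v2=(-0.5058, -0.0994, 0.3560) v3=(0.1238, -0.5451, 0.6119) v4=(-1.0019, -2.4170, 1.4172)
step 21: KE=11.8088, PE=3.5297, E=15.3385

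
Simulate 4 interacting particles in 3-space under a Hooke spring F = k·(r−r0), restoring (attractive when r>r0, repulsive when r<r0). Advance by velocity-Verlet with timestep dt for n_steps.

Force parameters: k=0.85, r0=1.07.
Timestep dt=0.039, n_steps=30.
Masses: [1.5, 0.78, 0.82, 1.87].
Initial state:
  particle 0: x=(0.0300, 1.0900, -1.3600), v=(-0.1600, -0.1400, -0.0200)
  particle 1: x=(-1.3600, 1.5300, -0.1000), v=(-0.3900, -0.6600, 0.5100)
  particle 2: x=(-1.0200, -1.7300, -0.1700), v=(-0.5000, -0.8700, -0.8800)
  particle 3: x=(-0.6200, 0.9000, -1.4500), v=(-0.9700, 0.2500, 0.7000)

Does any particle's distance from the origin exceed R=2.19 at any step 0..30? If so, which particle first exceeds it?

step 0: x0=(0.0300, 1.0900, -1.3600) x1=(-1.3600, 1.5300, -0.1000) x2=(-1.0200, -1.7300, -0.1700) x3=(-0.6200, 0.9000, -1.4500)
step 1: x0=(0.0233, 1.0839, -1.3602) x1=(-1.3743, 1.5021, -0.0810) x2=(-1.0389, -1.7594, -0.2056) x3=(-0.6581, 0.9092, -1.4223)
step 2: x0=(0.0158, 1.0763, -1.3592) x1=(-1.3868, 1.4699, -0.0639) x2=(-1.0567, -1.7796, -0.2434) x3=(-0.6969, 0.9173, -1.3937)
step 3: x0=(0.0075, 1.0673, -1.3570) x1=(-1.3974, 1.4335, -0.0486) x2=(-1.0733, -1.7907, -0.2834) x3=(-0.7361, 0.9243, -1.3643)
step 4: x0=(-0.0018, 1.0569, -1.3537) x1=(-1.4063, 1.3929, -0.0353) x2=(-1.0888, -1.7926, -0.3254) x3=(-0.7759, 0.9302, -1.3342)
step 5: x0=(-0.0120, 1.0450, -1.3493) x1=(-1.4135, 1.3484, -0.0240) x2=(-1.1032, -1.7854, -0.3692) x3=(-0.8161, 0.9349, -1.3034)
step 6: x0=(-0.0232, 1.0316, -1.3438) x1=(-1.4191, 1.3000, -0.0146) x2=(-1.1165, -1.7693, -0.4145) x3=(-0.8567, 0.9386, -1.2719)
step 7: x0=(-0.0354, 1.0168, -1.3373) x1=(-1.4230, 1.2479, -0.0071) x2=(-1.1286, -1.7444, -0.4613) x3=(-0.8978, 0.9410, -1.2398)
step 8: x0=(-0.0485, 1.0005, -1.3298) x1=(-1.4254, 1.1923, -0.0015) x2=(-1.1398, -1.7111, -0.5093) x3=(-0.9391, 0.9424, -1.2072)
step 9: x0=(-0.0626, 0.9827, -1.3213) x1=(-1.4264, 1.1334, 0.0021) x2=(-1.1499, -1.6694, -0.5582) x3=(-0.9807, 0.9427, -1.1741)
step 10: x0=(-0.0777, 0.9636, -1.3120) x1=(-1.4259, 1.0715, 0.0039) x2=(-1.1590, -1.6199, -0.6080) x3=(-1.0225, 0.9419, -1.1406)
step 11: x0=(-0.0938, 0.9431, -1.3018) x1=(-1.4241, 1.0067, 0.0039) x2=(-1.1672, -1.5627, -0.6583) x3=(-1.0644, 0.9401, -1.1067)
step 12: x0=(-0.1109, 0.9213, -1.2908) x1=(-1.4211, 0.9393, 0.0022) x2=(-1.1745, -1.4985, -0.7091) x3=(-1.1065, 0.9372, -1.0727)
step 13: x0=(-0.1290, 0.8983, -1.2790) x1=(-1.4169, 0.8695, -0.0013) x2=(-1.1809, -1.4275, -0.7601) x3=(-1.1487, 0.9335, -1.0384)
step 14: x0=(-0.1481, 0.8740, -1.2666) x1=(-1.4116, 0.7977, -0.0062) x2=(-1.1866, -1.3503, -0.8112) x3=(-1.1908, 0.9288, -1.0040)
step 15: x0=(-0.1681, 0.8487, -1.2534) x1=(-1.4053, 0.7239, -0.0127) x2=(-1.1915, -1.2673, -0.8621) x3=(-1.2330, 0.9233, -0.9696)
step 16: x0=(-0.1890, 0.8222, -1.2397) x1=(-1.3980, 0.6486, -0.0206) x2=(-1.1957, -1.1792, -0.9128) x3=(-1.2751, 0.9170, -0.9352)
step 17: x0=(-0.2109, 0.7949, -1.2254) x1=(-1.3898, 0.5718, -0.0297) x2=(-1.1993, -1.0864, -0.9631) x3=(-1.3172, 0.9100, -0.9009)
step 18: x0=(-0.2336, 0.7666, -1.2106) x1=(-1.3808, 0.4939, -0.0401) x2=(-1.2023, -0.9895, -1.0129) x3=(-1.3591, 0.9024, -0.8667)
step 19: x0=(-0.2571, 0.7376, -1.1953) x1=(-1.3710, 0.4151, -0.0516) x2=(-1.2049, -0.8890, -1.0622) x3=(-1.4009, 0.8943, -0.8326)
step 20: x0=(-0.2815, 0.7079, -1.1795) x1=(-1.3604, 0.3356, -0.0641) x2=(-1.2070, -0.7856, -1.1108) x3=(-1.4426, 0.8857, -0.7987)
step 21: x0=(-0.3066, 0.6776, -1.1634) x1=(-1.3492, 0.2555, -0.0776) x2=(-1.2087, -0.6797, -1.1588) x3=(-1.4841, 0.8767, -0.7651)
step 22: x0=(-0.3324, 0.6468, -1.1470) x1=(-1.3373, 0.1751, -0.0919) x2=(-1.2102, -0.5718, -1.2061) x3=(-1.5254, 0.8674, -0.7316)
step 23: x0=(-0.3589, 0.6156, -1.1302) x1=(-1.3248, 0.0946, -0.1070) x2=(-1.2115, -0.4625, -1.2528) x3=(-1.5666, 0.8578, -0.6984)
step 24: x0=(-0.3859, 0.5841, -1.1132) x1=(-1.3119, 0.0141, -0.1229) x2=(-1.2126, -0.3521, -1.2990) x3=(-1.6075, 0.8480, -0.6653)
step 25: x0=(-0.4135, 0.5524, -1.0958) x1=(-1.2984, -0.0663, -0.1394) x2=(-1.2138, -0.2409, -1.3446) x3=(-1.6482, 0.8380, -0.6324)
step 26: x0=(-0.4415, 0.5205, -1.0782) x1=(-1.2846, -0.1464, -0.1566) x2=(-1.2149, -0.1292, -1.3897) x3=(-1.6887, 0.8277, -0.5997)
step 27: x0=(-0.4700, 0.4886, -1.0603) x1=(-1.2705, -0.2262, -0.1744) x2=(-1.2163, -0.0172, -1.4343) x3=(-1.7289, 0.8172, -0.5671)
step 28: x0=(-0.4988, 0.4567, -1.0421) x1=(-1.2561, -0.3054, -0.1931) x2=(-1.2180, 0.0949, -1.4784) x3=(-1.7688, 0.8065, -0.5347)
step 29: x0=(-0.5279, 0.4247, -1.0235) x1=(-1.2416, -0.3840, -0.2125) x2=(-1.2200, 0.2069, -1.5219) x3=(-1.8084, 0.7956, -0.5024)
step 30: x0=(-0.5573, 0.3927, -1.0046) x1=(-1.2270, -0.4616, -0.2329) x2=(-1.2224, 0.3189, -1.5648) x3=(-1.8476, 0.7843, -0.4704)

no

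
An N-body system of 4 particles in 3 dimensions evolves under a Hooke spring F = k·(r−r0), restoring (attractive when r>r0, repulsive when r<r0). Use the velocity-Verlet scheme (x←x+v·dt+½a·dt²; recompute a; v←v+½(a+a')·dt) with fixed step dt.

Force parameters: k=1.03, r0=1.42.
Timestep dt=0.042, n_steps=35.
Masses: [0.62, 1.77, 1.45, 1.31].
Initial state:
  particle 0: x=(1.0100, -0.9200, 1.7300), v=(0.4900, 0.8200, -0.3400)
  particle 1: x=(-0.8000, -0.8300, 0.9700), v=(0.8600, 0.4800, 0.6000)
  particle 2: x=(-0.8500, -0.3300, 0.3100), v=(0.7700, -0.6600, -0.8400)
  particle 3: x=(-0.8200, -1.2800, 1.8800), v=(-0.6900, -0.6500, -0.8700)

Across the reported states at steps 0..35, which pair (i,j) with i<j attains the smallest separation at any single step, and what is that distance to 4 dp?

step 0: x0=(1.0100, -0.9200, 1.7300) x1=(-0.8000, -0.8300, 0.9700) x2=(-0.8500, -0.3300, 0.3100) x3=(-0.8200, -1.2800, 1.8800)
step 1: x0=(1.0281, -0.8853, 1.7146) x1=(-0.7636, -0.8099, 0.9954) x2=(-0.8172, -0.3578, 0.2750) x3=(-0.8487, -1.3072, 1.8434)
step 2: x0=(1.0411, -0.8502, 1.6970) x1=(-0.7266, -0.7900, 1.0210) x2=(-0.7835, -0.3857, 0.2406) x3=(-0.8767, -1.3343, 1.8069)
step 3: x0=(1.0491, -0.8150, 1.6773) x1=(-0.6891, -0.7701, 1.0470) x2=(-0.7490, -0.4139, 0.2068) x3=(-0.9041, -1.3612, 1.7703)
step 4: x0=(1.0521, -0.7797, 1.6556) x1=(-0.6510, -0.7500, 1.0732) x2=(-0.7136, -0.4422, 0.1735) x3=(-0.9307, -1.3880, 1.7336)
step 5: x0=(1.0502, -0.7446, 1.6318) x1=(-0.6124, -0.7299, 1.0997) x2=(-0.6775, -0.4708, 0.1409) x3=(-0.9566, -1.4147, 1.6969)
step 6: x0=(1.0434, -0.7098, 1.6062) x1=(-0.5733, -0.7095, 1.1264) x2=(-0.6407, -0.4997, 0.1090) x3=(-0.9817, -1.4412, 1.6600)
step 7: x0=(1.0321, -0.6755, 1.5787) x1=(-0.5337, -0.6888, 1.1534) x2=(-0.6032, -0.5288, 0.0777) x3=(-1.0060, -1.4675, 1.6229)
step 8: x0=(1.0164, -0.6419, 1.5496) x1=(-0.4937, -0.6680, 1.1805) x2=(-0.5651, -0.5583, 0.0471) x3=(-1.0294, -1.4935, 1.5856)
step 9: x0=(0.9965, -0.6091, 1.5189) x1=(-0.4534, -0.6468, 1.2078) x2=(-0.5265, -0.5880, 0.0173) x3=(-1.0519, -1.5191, 1.5479)
step 10: x0=(0.9728, -0.5772, 1.4866) x1=(-0.4128, -0.6254, 1.2353) x2=(-0.4874, -0.6179, -0.0117) x3=(-1.0734, -1.5444, 1.5098)
step 11: x0=(0.9455, -0.5465, 1.4530) x1=(-0.3720, -0.6038, 1.2629) x2=(-0.4479, -0.6482, -0.0398) x3=(-1.0938, -1.5691, 1.4713)
step 12: x0=(0.9149, -0.5169, 1.4181) x1=(-0.3313, -0.5821, 1.2905) x2=(-0.4081, -0.6787, -0.0670) x3=(-1.1131, -1.5931, 1.4323)
step 13: x0=(0.8814, -0.4887, 1.3821) x1=(-0.2906, -0.5602, 1.3182) x2=(-0.3680, -0.7094, -0.0934) x3=(-1.1313, -1.6164, 1.3928)
step 14: x0=(0.8454, -0.4619, 1.3449) x1=(-0.2501, -0.5383, 1.3459) x2=(-0.3278, -0.7403, -0.1187) x3=(-1.1481, -1.6389, 1.3527)
step 15: x0=(0.8072, -0.4365, 1.3066) x1=(-0.2099, -0.5165, 1.3735) x2=(-0.2874, -0.7715, -0.1430) x3=(-1.1636, -1.6604, 1.3122)
step 16: x0=(0.7671, -0.4127, 1.2673) x1=(-0.1702, -0.4947, 1.4010) x2=(-0.2471, -0.8027, -0.1663) x3=(-1.1776, -1.6809, 1.2711)
step 17: x0=(0.7256, -0.3905, 1.2269) x1=(-0.1311, -0.4732, 1.4283) x2=(-0.2067, -0.8342, -0.1885) x3=(-1.1901, -1.7002, 1.2295)
step 18: x0=(0.6829, -0.3698, 1.1854) x1=(-0.0927, -0.4519, 1.4556) x2=(-0.1664, -0.8657, -0.2096) x3=(-1.2011, -1.7183, 1.1874)
step 19: x0=(0.6393, -0.3507, 1.1426) x1=(-0.0550, -0.4309, 1.4827) x2=(-0.1263, -0.8974, -0.2296) x3=(-1.2103, -1.7351, 1.1449)
step 20: x0=(0.5950, -0.3333, 1.0984) x1=(-0.0182, -0.4104, 1.5096) x2=(-0.0864, -0.9291, -0.2485) x3=(-1.2179, -1.7504, 1.1020)
step 21: x0=(0.5500, -0.3174, 1.0526) x1=(0.0177, -0.3904, 1.5365) x2=(-0.0467, -0.9608, -0.2662) x3=(-1.2237, -1.7642, 1.0587)
step 22: x0=(0.5044, -0.3031, 1.0050) x1=(0.0528, -0.3710, 1.5632) x2=(-0.0074, -0.9926, -0.2827) x3=(-1.2277, -1.7765, 1.0150)
step 23: x0=(0.4580, -0.2905, 0.9556) x1=(0.0870, -0.3522, 1.5898) x2=(0.0317, -1.0243, -0.2980) x3=(-1.2298, -1.7872, 0.9711)
step 24: x0=(0.4107, -0.2794, 0.9042) x1=(0.1205, -0.3341, 1.6163) x2=(0.0703, -1.0560, -0.3120) x3=(-1.2301, -1.7962, 0.9269)
step 25: x0=(0.3623, -0.2699, 0.8510) x1=(0.1532, -0.3168, 1.6425) x2=(0.1086, -1.0876, -0.3249) x3=(-1.2284, -1.8035, 0.8826)
step 26: x0=(0.3127, -0.2620, 0.7960) x1=(0.1853, -0.3004, 1.6684) x2=(0.1464, -1.1191, -0.3365) x3=(-1.2247, -1.8091, 0.8382)
step 27: x0=(0.2618, -0.2556, 0.7395) x1=(0.2167, -0.2848, 1.6938) x2=(0.1838, -1.1505, -0.3468) x3=(-1.2191, -1.8129, 0.7938)
step 28: x0=(0.2094, -0.2506, 0.6817) x1=(0.2476, -0.2701, 1.7186) x2=(0.2207, -1.1818, -0.3559) x3=(-1.2116, -1.8149, 0.7493)
step 29: x0=(0.1556, -0.2472, 0.6228) x1=(0.2778, -0.2564, 1.7426) x2=(0.2572, -1.2128, -0.3636) x3=(-1.2021, -1.8152, 0.7050)
step 30: x0=(0.1005, -0.2451, 0.5633) x1=(0.3075, -0.2437, 1.7657) x2=(0.2932, -1.2436, -0.3701) x3=(-1.1906, -1.8137, 0.6609)
step 31: x0=(0.0441, -0.2443, 0.5034) x1=(0.3366, -0.2321, 1.7875) x2=(0.3288, -1.2741, -0.3751) x3=(-1.1772, -1.8104, 0.6170)
step 32: x0=(-0.0134, -0.2447, 0.4434) x1=(0.3650, -0.2217, 1.8081) x2=(0.3639, -1.3042, -0.3788) x3=(-1.1620, -1.8054, 0.5734)
step 33: x0=(-0.0718, -0.2463, 0.3834) x1=(0.3928, -0.2124, 1.8272) x2=(0.3986, -1.3340, -0.3811) x3=(-1.1448, -1.7987, 0.5301)
step 34: x0=(-0.1309, -0.2490, 0.3239) x1=(0.4198, -0.2043, 1.8446) x2=(0.4328, -1.3633, -0.3819) x3=(-1.1259, -1.7903, 0.4874)
step 35: x0=(-0.1905, -0.2528, 0.2650) x1=(0.4460, -0.1975, 1.8602) x2=(0.4666, -1.3921, -0.3813) x3=(-1.1051, -1.7802, 0.4452)

pair (0,1), distance 0.7212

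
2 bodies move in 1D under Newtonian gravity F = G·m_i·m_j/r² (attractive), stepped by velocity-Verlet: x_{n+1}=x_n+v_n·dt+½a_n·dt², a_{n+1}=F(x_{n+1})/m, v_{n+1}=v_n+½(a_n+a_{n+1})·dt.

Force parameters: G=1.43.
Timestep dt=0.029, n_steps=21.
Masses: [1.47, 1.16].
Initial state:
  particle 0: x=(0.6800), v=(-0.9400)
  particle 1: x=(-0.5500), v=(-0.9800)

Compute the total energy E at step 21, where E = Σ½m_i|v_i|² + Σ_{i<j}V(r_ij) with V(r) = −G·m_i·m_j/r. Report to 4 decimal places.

-0.7710

step 0: x0=(0.6800) x1=(-0.5500)
step 1: x0=(0.6523) x1=(-0.5778)
step 2: x0=(0.6236) x1=(-0.6045)
step 3: x0=(0.5941) x1=(-0.6300)
step 4: x0=(0.5636) x1=(-0.6543)
step 5: x0=(0.5321) x1=(-0.6774)
step 6: x0=(0.4997) x1=(-0.6994)
step 7: x0=(0.4664) x1=(-0.7200)
step 8: x0=(0.4320) x1=(-0.7395)
step 9: x0=(0.3966) x1=(-0.7576)
step 10: x0=(0.3602) x1=(-0.7744)
step 11: x0=(0.3227) x1=(-0.7899)
step 12: x0=(0.2841) x1=(-0.8039)
step 13: x0=(0.2443) x1=(-0.8164)
step 14: x0=(0.2032) x1=(-0.8273)
step 15: x0=(0.1609) x1=(-0.8366)
step 16: x0=(0.1171) x1=(-0.8441)
step 17: x0=(0.0719) x1=(-0.8497)
step 18: x0=(0.0249) x1=(-0.8532)
step 19: x0=(-0.0238) x1=(-0.8545)
step 20: x0=(-0.0745) x1=(-0.8531)
step 21: x0=(-0.1276) x1=(-0.8489)
step 0 velocities: v0=(-0.9400) v1=(-0.9800)
step 0: KE=1.2065, PE=-1.9825, E=-0.7760
step 21 velocities: v0=(-1.8754) v1=(0.2054)
step 21: KE=2.6097, PE=-3.3807, E=-0.7710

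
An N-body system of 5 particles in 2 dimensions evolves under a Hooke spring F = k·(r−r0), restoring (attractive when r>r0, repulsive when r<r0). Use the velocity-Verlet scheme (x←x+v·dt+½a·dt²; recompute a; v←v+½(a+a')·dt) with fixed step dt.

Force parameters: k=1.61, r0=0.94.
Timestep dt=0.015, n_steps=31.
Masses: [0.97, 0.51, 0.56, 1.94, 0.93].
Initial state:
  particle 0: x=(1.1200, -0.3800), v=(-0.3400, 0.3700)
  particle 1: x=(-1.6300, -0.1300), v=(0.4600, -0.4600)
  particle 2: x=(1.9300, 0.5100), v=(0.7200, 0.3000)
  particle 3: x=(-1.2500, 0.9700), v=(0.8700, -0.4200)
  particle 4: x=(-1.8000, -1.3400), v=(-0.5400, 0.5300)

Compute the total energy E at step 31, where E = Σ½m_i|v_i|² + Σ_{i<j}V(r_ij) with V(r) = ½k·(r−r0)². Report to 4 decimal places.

30.5759

step 0: x0=(1.1200, -0.3800) x1=(-1.6300, -0.1300) x2=(1.9300, 0.5100) x3=(-1.2500, 0.9700) x4=(-1.8000, -1.3400)
step 1: x0=(1.1139, -0.3743) x1=(-1.6215, -0.1368) x2=(1.9382, 0.5139) x3=(-1.2366, 0.9634) x4=(-1.8071, -1.3313)
step 2: x0=(1.1059, -0.3685) x1=(-1.6098, -0.1434) x2=(1.9413, 0.5167) x3=(-1.2226, 0.9564) x4=(-1.8121, -1.3212)
step 3: x0=(1.0960, -0.3624) x1=(-1.5950, -0.1498) x2=(1.9392, 0.5183) x3=(-1.2080, 0.9488) x4=(-1.8150, -1.3096)
step 4: x0=(1.0842, -0.3561) x1=(-1.5771, -0.1560) x2=(1.9320, 0.5187) x3=(-1.1928, 0.9407) x4=(-1.8158, -1.2966)
step 5: x0=(1.0705, -0.3497) x1=(-1.5561, -0.1619) x2=(1.9197, 0.5180) x3=(-1.1770, 0.9321) x4=(-1.8146, -1.2822)
step 6: x0=(1.0550, -0.3430) x1=(-1.5320, -0.1676) x2=(1.9024, 0.5161) x3=(-1.1606, 0.9230) x4=(-1.8113, -1.2664)
step 7: x0=(1.0377, -0.3362) x1=(-1.5050, -0.1729) x2=(1.8801, 0.5130) x3=(-1.1436, 0.9134) x4=(-1.8060, -1.2492)
step 8: x0=(1.0186, -0.3292) x1=(-1.4751, -0.1780) x2=(1.8529, 0.5088) x3=(-1.1260, 0.9033) x4=(-1.7986, -1.2307)
step 9: x0=(0.9978, -0.3221) x1=(-1.4423, -0.1828) x2=(1.8208, 0.5035) x3=(-1.1079, 0.8928) x4=(-1.7892, -1.2109)
step 10: x0=(0.9753, -0.3148) x1=(-1.4068, -0.1872) x2=(1.7841, 0.4971) x3=(-1.0893, 0.8819) x4=(-1.7778, -1.1899)
step 11: x0=(0.9511, -0.3074) x1=(-1.3687, -0.1913) x2=(1.7428, 0.4896) x3=(-1.0702, 0.8705) x4=(-1.7645, -1.1676)
step 12: x0=(0.9253, -0.2998) x1=(-1.3281, -0.1951) x2=(1.6971, 0.4811) x3=(-1.0506, 0.8587) x4=(-1.7493, -1.1441)
step 13: x0=(0.8980, -0.2922) x1=(-1.2850, -0.1985) x2=(1.6471, 0.4715) x3=(-1.0304, 0.8465) x4=(-1.7322, -1.1194)
step 14: x0=(0.8692, -0.2844) x1=(-1.2396, -0.2017) x2=(1.5929, 0.4610) x3=(-1.0099, 0.8339) x4=(-1.7132, -1.0936)
step 15: x0=(0.8390, -0.2766) x1=(-1.1920, -0.2045) x2=(1.5348, 0.4496) x3=(-0.9889, 0.8209) x4=(-1.6925, -1.0667)
step 16: x0=(0.8074, -0.2687) x1=(-1.1423, -0.2069) x2=(1.4729, 0.4373) x3=(-0.9675, 0.8075) x4=(-1.6701, -1.0388)
step 17: x0=(0.7744, -0.2607) x1=(-1.0907, -0.2091) x2=(1.4075, 0.4241) x3=(-0.9456, 0.7938) x4=(-1.6460, -1.0099)
step 18: x0=(0.7402, -0.2527) x1=(-1.0374, -0.2110) x2=(1.3387, 0.4102) x3=(-0.9235, 0.7798) x4=(-1.6203, -0.9800)
step 19: x0=(0.7048, -0.2447) x1=(-0.9824, -0.2126) x2=(1.2667, 0.3955) x3=(-0.9009, 0.7654) x4=(-1.5931, -0.9492)
step 20: x0=(0.6683, -0.2367) x1=(-0.9259, -0.2139) x2=(1.1918, 0.3802) x3=(-0.8781, 0.7508) x4=(-1.5644, -0.9175)
step 21: x0=(0.6307, -0.2286) x1=(-0.8682, -0.2150) x2=(1.1142, 0.3643) x3=(-0.8550, 0.7358) x4=(-1.5344, -0.8851)
step 22: x0=(0.5922, -0.2206) x1=(-0.8092, -0.2158) x2=(1.0341, 0.3478) x3=(-0.8316, 0.7206) x4=(-1.5030, -0.8518)
step 23: x0=(0.5527, -0.2127) x1=(-0.7493, -0.2164) x2=(0.9518, 0.3309) x3=(-0.8079, 0.7052) x4=(-1.4703, -0.8178)
step 24: x0=(0.5124, -0.2048) x1=(-0.6885, -0.2169) x2=(0.8675, 0.3136) x3=(-0.7841, 0.6895) x4=(-1.4365, -0.7831)
step 25: x0=(0.4713, -0.1969) x1=(-0.6271, -0.2172) x2=(0.7815, 0.2959) x3=(-0.7600, 0.6736) x4=(-1.4017, -0.7478)
step 26: x0=(0.4296, -0.1892) x1=(-0.5651, -0.2174) x2=(0.6940, 0.2780) x3=(-0.7359, 0.6575) x4=(-1.3658, -0.7120)
step 27: x0=(0.3873, -0.1816) x1=(-0.5029, -0.2176) x2=(0.6052, 0.2600) x3=(-0.7115, 0.6413) x4=(-1.3290, -0.6756)
step 28: x0=(0.3445, -0.1741) x1=(-0.4405, -0.2177) x2=(0.5155, 0.2419) x3=(-0.6871, 0.6249) x4=(-1.2914, -0.6387)
step 29: x0=(0.3014, -0.1668) x1=(-0.3781, -0.2178) x2=(0.4250, 0.2238) x3=(-0.6626, 0.6084) x4=(-1.2530, -0.6014)
step 30: x0=(0.2579, -0.1597) x1=(-0.3160, -0.2180) x2=(0.3339, 0.2058) x3=(-0.6381, 0.5918) x4=(-1.2140, -0.5637)
step 31: x0=(0.2142, -0.1527) x1=(-0.2542, -0.2183) x2=(0.2424, 0.1880) x3=(-0.6136, 0.5751) x4=(-1.1745, -0.5257)
step 0 velocities: v0=(-0.3400, 0.3700) v1=(0.4600, -0.4600) v2=(0.7200, 0.3000) v3=(0.8700, -0.4200) v4=(-0.5400, 0.5300)
step 0: KE=1.5722, PE=29.0183, E=30.5905
step 31 velocities: v0=(-2.9127, 0.4556) v1=(4.1049, -0.0298) v2=(-6.1017, -1.1741) v3=(1.6362, -1.1154) v4=(2.6539, 2.5430)
step 31: KE=29.4087, PE=1.1672, E=30.5759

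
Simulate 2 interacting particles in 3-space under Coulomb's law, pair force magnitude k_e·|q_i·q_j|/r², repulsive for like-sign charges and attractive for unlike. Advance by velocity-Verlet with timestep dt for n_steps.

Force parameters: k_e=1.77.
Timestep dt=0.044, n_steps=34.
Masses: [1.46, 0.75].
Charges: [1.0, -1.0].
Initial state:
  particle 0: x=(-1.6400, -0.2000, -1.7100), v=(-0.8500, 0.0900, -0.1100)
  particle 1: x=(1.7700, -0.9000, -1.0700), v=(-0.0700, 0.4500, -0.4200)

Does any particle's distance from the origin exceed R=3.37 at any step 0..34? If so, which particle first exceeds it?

step 0: x0=(-1.6400, -0.2000, -1.7100) x1=(1.7700, -0.9000, -1.0700)
step 1: x0=(-1.6773, -0.1961, -1.7148) x1=(1.7667, -0.8802, -1.0885)
step 2: x0=(-1.7144, -0.1922, -1.7196) x1=(1.7631, -0.8603, -1.1071)
step 3: x0=(-1.7514, -0.1883, -1.7244) x1=(1.7592, -0.8403, -1.1257)
step 4: x0=(-1.7882, -0.1844, -1.7291) x1=(1.7549, -0.8203, -1.1444)
step 5: x0=(-1.8248, -0.1806, -1.7338) x1=(1.7503, -0.8002, -1.1632)
step 6: x0=(-1.8612, -0.1769, -1.7385) x1=(1.7454, -0.7800, -1.1820)
step 7: x0=(-1.8975, -0.1731, -1.7431) x1=(1.7401, -0.7598, -1.2008)
step 8: x0=(-1.9336, -0.1694, -1.7478) x1=(1.7345, -0.7395, -1.2197)
step 9: x0=(-1.9696, -0.1657, -1.7524) x1=(1.7286, -0.7192, -1.2387)
step 10: x0=(-2.0053, -0.1620, -1.7569) x1=(1.7223, -0.6989, -1.2577)
step 11: x0=(-2.0410, -0.1583, -1.7615) x1=(1.7158, -0.6785, -1.2767)
step 12: x0=(-2.0764, -0.1547, -1.7660) x1=(1.7090, -0.6581, -1.2958)
step 13: x0=(-2.1117, -0.1511, -1.7705) x1=(1.7018, -0.6376, -1.3149)
step 14: x0=(-2.1469, -0.1475, -1.7750) x1=(1.6944, -0.6171, -1.3340)
step 15: x0=(-2.1819, -0.1439, -1.7795) x1=(1.6866, -0.5965, -1.3532)
step 16: x0=(-2.2168, -0.1404, -1.7840) x1=(1.6786, -0.5759, -1.3724)
step 17: x0=(-2.2515, -0.1368, -1.7884) x1=(1.6703, -0.5553, -1.3916)
step 18: x0=(-2.2860, -0.1333, -1.7929) x1=(1.6616, -0.5346, -1.4109)
step 19: x0=(-2.3204, -0.1298, -1.7973) x1=(1.6527, -0.5139, -1.4302)
step 20: x0=(-2.3547, -0.1263, -1.8017) x1=(1.6436, -0.4932, -1.4495)
step 21: x0=(-2.3888, -0.1228, -1.8061) x1=(1.6341, -0.4725, -1.4689)
step 22: x0=(-2.4228, -0.1194, -1.8105) x1=(1.6244, -0.4517, -1.4883)
step 23: x0=(-2.4566, -0.1159, -1.8148) x1=(1.6143, -0.4310, -1.5076)
step 24: x0=(-2.4903, -0.1125, -1.8192) x1=(1.6041, -0.4102, -1.5271)
step 25: x0=(-2.5239, -0.1090, -1.8236) x1=(1.5935, -0.3893, -1.5465)
step 26: x0=(-2.5573, -0.1056, -1.8279) x1=(1.5827, -0.3685, -1.5659)
step 27: x0=(-2.5906, -0.1022, -1.8322) x1=(1.5716, -0.3476, -1.5854)
step 28: x0=(-2.6238, -0.0988, -1.8366) x1=(1.5603, -0.3268, -1.6049)
step 29: x0=(-2.6568, -0.0954, -1.8409) x1=(1.5487, -0.3059, -1.6244)
step 30: x0=(-2.6897, -0.0920, -1.8452) x1=(1.5368, -0.2850, -1.6439)
step 31: x0=(-2.7224, -0.0886, -1.8495) x1=(1.5247, -0.2641, -1.6634)
step 32: x0=(-2.7551, -0.0852, -1.8538) x1=(1.5123, -0.2432, -1.6830)
step 33: x0=(-2.7876, -0.0818, -1.8581) x1=(1.4997, -0.2222, -1.7025)
step 34: x0=(-2.8200, -0.0785, -1.8624) x1=(1.4869, -0.2013, -1.7221)

yes, particle 0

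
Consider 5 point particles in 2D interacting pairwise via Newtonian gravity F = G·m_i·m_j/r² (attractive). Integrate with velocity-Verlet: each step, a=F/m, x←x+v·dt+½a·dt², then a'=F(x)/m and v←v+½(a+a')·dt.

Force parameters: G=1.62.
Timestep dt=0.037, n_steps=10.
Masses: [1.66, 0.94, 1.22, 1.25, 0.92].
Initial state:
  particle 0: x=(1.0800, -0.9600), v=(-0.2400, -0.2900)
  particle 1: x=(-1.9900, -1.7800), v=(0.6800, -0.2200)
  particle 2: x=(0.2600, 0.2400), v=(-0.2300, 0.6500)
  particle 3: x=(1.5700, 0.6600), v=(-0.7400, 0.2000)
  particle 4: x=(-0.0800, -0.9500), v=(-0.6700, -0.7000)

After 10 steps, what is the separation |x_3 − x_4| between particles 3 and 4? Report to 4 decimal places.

2.2247

step 0: x0=(1.0800, -0.9600) x1=(-1.9900, -1.7800) x2=(0.2600, 0.2400) x3=(1.5700, 0.6600) x4=(-0.0800, -0.9500)
step 1: x0=(1.0700, -0.9698) x1=(-1.9643, -1.7879) x2=(0.2524, 0.2628) x3=(1.5416, 0.6664) x4=(-0.1032, -0.9750)
step 2: x0=(1.0580, -0.9776) x1=(-1.9374, -1.7951) x2=(0.2467, 0.2834) x3=(1.5110, 0.6708) x4=(-0.1234, -0.9982)
step 3: x0=(1.0438, -0.9837) x1=(-1.9093, -1.8018) x2=(0.2429, 0.3018) x3=(1.4783, 0.6732) x4=(-0.1407, -1.0198)
step 4: x0=(1.0277, -0.9879) x1=(-1.8801, -1.8078) x2=(0.2411, 0.3181) x3=(1.4433, 0.6736) x4=(-0.1551, -1.0398)
step 5: x0=(1.0094, -0.9903) x1=(-1.8495, -1.8132) x2=(0.2413, 0.3324) x3=(1.4061, 0.6719) x4=(-0.1667, -1.0582)
step 6: x0=(0.9891, -0.9909) x1=(-1.8177, -1.8180) x2=(0.2437, 0.3447) x3=(1.3664, 0.6682) x4=(-0.1755, -1.0752)
step 7: x0=(0.9668, -0.9898) x1=(-1.7845, -1.8220) x2=(0.2484, 0.3552) x3=(1.3242, 0.6623) x4=(-0.1814, -1.0906)
step 8: x0=(0.9423, -0.9870) x1=(-1.7500, -1.8252) x2=(0.2556, 0.3639) x3=(1.2793, 0.6541) x4=(-0.1846, -1.1045)
step 9: x0=(0.9157, -0.9823) x1=(-1.7141, -1.8278) x2=(0.2654, 0.3708) x3=(1.2315, 0.6437) x4=(-0.1849, -1.1169)
step 10: x0=(0.8868, -0.9759) x1=(-1.6767, -1.8295) x2=(0.2782, 0.3760) x3=(1.1804, 0.6308) x4=(-0.1822, -1.1278)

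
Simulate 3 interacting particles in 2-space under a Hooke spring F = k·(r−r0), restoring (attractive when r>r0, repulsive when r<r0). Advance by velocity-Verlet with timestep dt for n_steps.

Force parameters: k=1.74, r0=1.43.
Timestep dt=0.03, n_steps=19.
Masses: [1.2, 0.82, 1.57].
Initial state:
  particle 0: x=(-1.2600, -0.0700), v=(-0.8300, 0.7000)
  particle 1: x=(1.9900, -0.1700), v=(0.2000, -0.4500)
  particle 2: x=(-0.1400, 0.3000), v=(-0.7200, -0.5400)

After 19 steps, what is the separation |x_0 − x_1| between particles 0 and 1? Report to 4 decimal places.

step 0: x0=(-1.2600, -0.0700) x1=(1.9900, -0.1700) x2=(-0.1400, 0.3000)
step 1: x0=(-1.2839, -0.0491) x1=(1.9936, -0.1833) x2=(-0.1611, 0.2838)
step 2: x0=(-1.3056, -0.0284) x1=(1.9921, -0.1961) x2=(-0.1812, 0.2674)
step 3: x0=(-1.3253, -0.0079) x1=(1.9857, -0.2085) x2=(-0.2003, 0.2510)
step 4: x0=(-1.3429, 0.0124) x1=(1.9741, -0.2203) x2=(-0.2183, 0.2345)
step 5: x0=(-1.3584, 0.0324) x1=(1.9574, -0.2315) x2=(-0.2353, 0.2178)
step 6: x0=(-1.3717, 0.0522) x1=(1.9356, -0.2421) x2=(-0.2512, 0.2011)
step 7: x0=(-1.3830, 0.0717) x1=(1.9087, -0.2522) x2=(-0.2660, 0.1842)
step 8: x0=(-1.3923, 0.0909) x1=(1.8768, -0.2615) x2=(-0.2797, 0.1672)
step 9: x0=(-1.3996, 0.1099) x1=(1.8398, -0.2702) x2=(-0.2924, 0.1501)
step 10: x0=(-1.4049, 0.1285) x1=(1.7981, -0.2782) x2=(-0.3040, 0.1328)
step 11: x0=(-1.4083, 0.1468) x1=(1.7515, -0.2856) x2=(-0.3146, 0.1154)
step 12: x0=(-1.4099, 0.1649) x1=(1.7004, -0.2922) x2=(-0.3242, 0.0979)
step 13: x0=(-1.4097, 0.1826) x1=(1.6449, -0.2981) x2=(-0.3328, 0.0802)
step 14: x0=(-1.4078, 0.2001) x1=(1.5851, -0.3033) x2=(-0.3405, 0.0624)
step 15: x0=(-1.4043, 0.2173) x1=(1.5213, -0.3078) x2=(-0.3474, 0.0444)
step 16: x0=(-1.3993, 0.2341) x1=(1.4537, -0.3117) x2=(-0.3534, 0.0263)
step 17: x0=(-1.3928, 0.2508) x1=(1.3826, -0.3148) x2=(-0.3587, 0.0081)
step 18: x0=(-1.3851, 0.2671) x1=(1.3082, -0.3173) x2=(-0.3633, -0.0103)
step 19: x0=(-1.3761, 0.2832) x1=(1.2309, -0.3192) x2=(-0.3672, -0.0288)

2.6757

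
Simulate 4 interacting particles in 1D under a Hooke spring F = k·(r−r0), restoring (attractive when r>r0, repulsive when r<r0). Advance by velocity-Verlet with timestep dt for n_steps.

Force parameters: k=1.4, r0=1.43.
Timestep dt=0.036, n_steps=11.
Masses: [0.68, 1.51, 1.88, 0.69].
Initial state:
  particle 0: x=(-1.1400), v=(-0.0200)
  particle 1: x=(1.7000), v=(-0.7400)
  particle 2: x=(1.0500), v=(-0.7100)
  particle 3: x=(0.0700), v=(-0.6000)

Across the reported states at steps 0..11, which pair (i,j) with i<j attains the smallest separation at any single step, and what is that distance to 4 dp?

step 0: x0=(-1.1400) x1=(1.7000) x2=(1.0500) x3=(0.0700)
step 1: x0=(-1.1381) x1=(1.6729) x2=(1.0239) x3=(0.0484)
step 2: x0=(-1.1312) x1=(1.6448) x2=(0.9968) x3=(0.0267)
step 3: x0=(-1.1197) x1=(1.6158) x2=(0.9687) x3=(0.0050)
step 4: x0=(-1.1036) x1=(1.5859) x2=(0.9397) x3=(-0.0166)
step 5: x0=(-1.0835) x1=(1.5553) x2=(0.9098) x3=(-0.0382)
step 6: x0=(-1.0597) x1=(1.5240) x2=(0.8790) x3=(-0.0595)
step 7: x0=(-1.0326) x1=(1.4920) x2=(0.8475) x3=(-0.0806)
step 8: x0=(-1.0027) x1=(1.4595) x2=(0.8152) x3=(-0.1014)
step 9: x0=(-0.9704) x1=(1.4266) x2=(0.7823) x3=(-0.1218)
step 10: x0=(-0.9361) x1=(1.3933) x2=(0.7489) x3=(-0.1418)
step 11: x0=(-0.9006) x1=(1.3597) x2=(0.7150) x3=(-0.1612)

pair (1,2), distance 0.6442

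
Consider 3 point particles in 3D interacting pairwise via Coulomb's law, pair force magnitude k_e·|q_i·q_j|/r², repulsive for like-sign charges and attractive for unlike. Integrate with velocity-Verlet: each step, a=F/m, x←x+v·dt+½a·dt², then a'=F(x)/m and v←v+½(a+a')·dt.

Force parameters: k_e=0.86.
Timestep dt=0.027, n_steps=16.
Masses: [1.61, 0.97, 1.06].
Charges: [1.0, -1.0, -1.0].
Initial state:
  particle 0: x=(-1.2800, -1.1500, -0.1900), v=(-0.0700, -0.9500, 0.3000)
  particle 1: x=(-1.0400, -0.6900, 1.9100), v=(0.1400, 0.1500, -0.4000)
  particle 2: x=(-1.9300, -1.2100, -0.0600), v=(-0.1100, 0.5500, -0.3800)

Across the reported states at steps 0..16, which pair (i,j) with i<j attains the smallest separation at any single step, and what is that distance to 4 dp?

pair (0,2), distance 0.6425

step 0: x0=(-1.2800, -1.1500, -0.1900) x1=(-1.0400, -0.6900, 1.9100) x2=(-1.9300, -1.2100, -0.0600)
step 1: x0=(-1.2823, -1.1757, -0.1818) x1=(-1.0362, -0.6859, 1.8992) x2=(-1.9323, -1.1951, -0.0704)
step 2: x0=(-1.2855, -1.2014, -0.1733) x1=(-1.0324, -0.6819, 1.8884) x2=(-1.9334, -1.1802, -0.0812)
step 3: x0=(-1.2896, -1.2270, -0.1646) x1=(-1.0285, -0.6779, 1.8775) x2=(-1.9331, -1.1654, -0.0923)
step 4: x0=(-1.2946, -1.2525, -0.1558) x1=(-1.0246, -0.6738, 1.8666) x2=(-1.9315, -1.1507, -0.1036)
step 5: x0=(-1.3004, -1.2779, -0.1468) x1=(-1.0206, -0.6698, 1.8558) x2=(-1.9286, -1.1362, -0.1152)
step 6: x0=(-1.3072, -1.3030, -0.1376) x1=(-1.0167, -0.6658, 1.8448) x2=(-1.9243, -1.1222, -0.1269)
step 7: x0=(-1.3149, -1.3279, -0.1284) x1=(-1.0127, -0.6618, 1.8339) x2=(-1.9187, -1.1085, -0.1388)
step 8: x0=(-1.3234, -1.3523, -0.1191) x1=(-1.0086, -0.6578, 1.8230) x2=(-1.9118, -1.0953, -0.1508)
step 9: x0=(-1.3328, -1.3764, -0.1098) x1=(-1.0045, -0.6539, 1.8120) x2=(-1.9037, -1.0828, -0.1627)
step 10: x0=(-1.3430, -1.4000, -0.1004) x1=(-1.0004, -0.6499, 1.8010) x2=(-1.8943, -1.0709, -0.1747)
step 11: x0=(-1.3540, -1.4232, -0.0911) x1=(-0.9963, -0.6461, 1.7900) x2=(-1.8838, -1.0598, -0.1867)
step 12: x0=(-1.3658, -1.4457, -0.0818) x1=(-0.9921, -0.6422, 1.7790) x2=(-1.8721, -1.0494, -0.1985)
step 13: x0=(-1.3782, -1.4677, -0.0726) x1=(-0.9880, -0.6384, 1.7679) x2=(-1.8595, -1.0400, -0.2102)
step 14: x0=(-1.3912, -1.4890, -0.0635) x1=(-0.9837, -0.6346, 1.7568) x2=(-1.8459, -1.0314, -0.2217)
step 15: x0=(-1.4049, -1.5098, -0.0546) x1=(-0.9795, -0.6308, 1.7458) x2=(-1.8314, -1.0238, -0.2330)
step 16: x0=(-1.4190, -1.5298, -0.0458) x1=(-0.9753, -0.6271, 1.7347) x2=(-1.8162, -1.0171, -0.2441)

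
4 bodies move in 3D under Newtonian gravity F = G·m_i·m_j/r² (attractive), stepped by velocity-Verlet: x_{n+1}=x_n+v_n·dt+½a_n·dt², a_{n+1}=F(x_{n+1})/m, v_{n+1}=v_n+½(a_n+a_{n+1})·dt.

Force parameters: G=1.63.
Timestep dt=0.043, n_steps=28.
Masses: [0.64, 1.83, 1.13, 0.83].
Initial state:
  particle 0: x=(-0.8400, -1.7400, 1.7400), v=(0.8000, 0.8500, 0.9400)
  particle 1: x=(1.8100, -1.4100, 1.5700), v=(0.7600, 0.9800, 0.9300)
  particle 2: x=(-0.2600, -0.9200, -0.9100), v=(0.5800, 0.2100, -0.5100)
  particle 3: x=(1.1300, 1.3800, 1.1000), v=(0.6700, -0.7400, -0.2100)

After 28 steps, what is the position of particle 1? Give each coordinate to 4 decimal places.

step 0: x0=(-0.8400, -1.7400, 1.7400) x1=(1.8100, -1.4100, 1.5700) x2=(-0.2600, -0.9200, -0.9100) x3=(1.1300, 1.3800, 1.1000)
step 1: x0=(-0.8051, -1.7033, 1.7802) x1=(1.8424, -1.3677, 1.6099) x2=(-0.2349, -0.9110, -0.9316) x3=(1.1588, 1.3477, 1.0909)
step 2: x0=(-0.7693, -1.6662, 1.8199) x1=(1.8743, -1.3251, 1.6494) x2=(-0.2094, -0.9019, -0.9524) x3=(1.1875, 1.3144, 1.0819)
step 3: x0=(-0.7326, -1.6287, 1.8591) x1=(1.9056, -1.2822, 1.6887) x2=(-0.1835, -0.8928, -0.9725) x3=(1.2162, 1.2802, 1.0727)
step 4: x0=(-0.6949, -1.5909, 1.8979) x1=(1.9364, -1.2390, 1.7277) x2=(-0.1574, -0.8837, -0.9918) x3=(1.2449, 1.2449, 1.0636)
step 5: x0=(-0.6562, -1.5528, 1.9363) x1=(1.9667, -1.1955, 1.7664) x2=(-0.1308, -0.8745, -1.0105) x3=(1.2736, 1.2085, 1.0546)
step 6: x0=(-0.6166, -1.5143, 1.9742) x1=(1.9964, -1.1516, 1.8048) x2=(-0.1039, -0.8653, -1.0284) x3=(1.3023, 1.1711, 1.0456)
step 7: x0=(-0.5761, -1.4754, 2.0116) x1=(2.0256, -1.1074, 1.8429) x2=(-0.0767, -0.8560, -1.0457) x3=(1.3309, 1.1326, 1.0366)
step 8: x0=(-0.5345, -1.4362, 2.0486) x1=(2.0543, -1.0628, 1.8807) x2=(-0.0492, -0.8466, -1.0622) x3=(1.3596, 1.0929, 1.0278)
step 9: x0=(-0.4920, -1.3967, 2.0852) x1=(2.0824, -1.0179, 1.9181) x2=(-0.0213, -0.8371, -1.0781) x3=(1.3883, 1.0520, 1.0192)
step 10: x0=(-0.4486, -1.3568, 2.1213) x1=(2.1099, -0.9726, 1.9552) x2=(0.0068, -0.8275, -1.0933) x3=(1.4170, 1.0099, 1.0108)
step 11: x0=(-0.4041, -1.3165, 2.1569) x1=(2.1369, -0.9270, 1.9919) x2=(0.0353, -0.8178, -1.1078) x3=(1.4458, 0.9666, 1.0026)
step 12: x0=(-0.3586, -1.2759, 2.1922) x1=(2.1633, -0.8810, 2.0281) x2=(0.0642, -0.8080, -1.1216) x3=(1.4746, 0.9220, 0.9948)
step 13: x0=(-0.3121, -1.2350, 2.2269) x1=(2.1891, -0.8345, 2.0640) x2=(0.0933, -0.7980, -1.1348) x3=(1.5035, 0.8761, 0.9873)
step 14: x0=(-0.2646, -1.1936, 2.2613) x1=(2.2143, -0.7877, 2.0994) x2=(0.1227, -0.7880, -1.1473) x3=(1.5325, 0.8289, 0.9803)
step 15: x0=(-0.2160, -1.1520, 2.2951) x1=(2.2389, -0.7405, 2.1343) x2=(0.1525, -0.7778, -1.1591) x3=(1.5617, 0.7804, 0.9737)
step 16: x0=(-0.1663, -1.1099, 2.3285) x1=(2.2629, -0.6929, 2.1687) x2=(0.1825, -0.7675, -1.1703) x3=(1.5909, 0.7305, 0.9678)
step 17: x0=(-0.1155, -1.0675, 2.3614) x1=(2.2863, -0.6449, 2.2025) x2=(0.2129, -0.7570, -1.1808) x3=(1.6203, 0.6793, 0.9626)
step 18: x0=(-0.0637, -1.0247, 2.3939) x1=(2.3089, -0.5965, 2.2358) x2=(0.2436, -0.7465, -1.1907) x3=(1.6499, 0.6267, 0.9581)
step 19: x0=(-0.0106, -0.9815, 2.4259) x1=(2.3309, -0.5477, 2.2684) x2=(0.2746, -0.7357, -1.1999) x3=(1.6797, 0.5728, 0.9545)
step 20: x0=(0.0436, -0.9380, 2.4573) x1=(2.3522, -0.4985, 2.3004) x2=(0.3059, -0.7249, -1.2084) x3=(1.7097, 0.5175, 0.9519)
step 21: x0=(0.0990, -0.8940, 2.4883) x1=(2.3728, -0.4490, 2.3316) x2=(0.3375, -0.7138, -1.2163) x3=(1.7399, 0.4610, 0.9504)
step 22: x0=(0.1557, -0.8497, 2.5187) x1=(2.3926, -0.3991, 2.3620) x2=(0.3694, -0.7027, -1.2235) x3=(1.7703, 0.4033, 0.9501)
step 23: x0=(0.2137, -0.8049, 2.5486) x1=(2.4117, -0.3489, 2.3916) x2=(0.4016, -0.6914, -1.2301) x3=(1.8010, 0.3444, 0.9511)
step 24: x0=(0.2730, -0.7598, 2.5779) x1=(2.4300, -0.2985, 2.4204) x2=(0.4341, -0.6800, -1.2360) x3=(1.8320, 0.2844, 0.9536)
step 25: x0=(0.3336, -0.7142, 2.6066) x1=(2.4476, -0.2479, 2.4482) x2=(0.4669, -0.6684, -1.2412) x3=(1.8633, 0.2235, 0.9576)
step 26: x0=(0.3957, -0.6683, 2.6348) x1=(2.4643, -0.1972, 2.4751) x2=(0.5001, -0.6567, -1.2458) x3=(1.8948, 0.1618, 0.9632)
step 27: x0=(0.4592, -0.6219, 2.6623) x1=(2.4802, -0.1463, 2.5011) x2=(0.5335, -0.6448, -1.2497) x3=(1.9265, 0.0994, 0.9706)
step 28: x0=(0.5242, -0.5750, 2.6892) x1=(2.4953, -0.0955, 2.5260) x2=(0.5673, -0.6328, -1.2529) x3=(1.9585, 0.0364, 0.9797)

(2.4953, -0.0955, 2.5260)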